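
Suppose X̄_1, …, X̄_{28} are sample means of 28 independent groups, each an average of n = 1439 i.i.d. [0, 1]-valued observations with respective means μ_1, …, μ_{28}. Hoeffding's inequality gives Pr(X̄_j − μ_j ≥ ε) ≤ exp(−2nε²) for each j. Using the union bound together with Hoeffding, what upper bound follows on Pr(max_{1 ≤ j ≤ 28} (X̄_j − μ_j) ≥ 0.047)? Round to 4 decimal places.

0.0485

Per-experiment Hoeffding bound: exp(−2·1439·0.047²) = exp(−6.35750) = 0.0017337.
Union bound over 28 events: 28·0.0017337 = 0.04854.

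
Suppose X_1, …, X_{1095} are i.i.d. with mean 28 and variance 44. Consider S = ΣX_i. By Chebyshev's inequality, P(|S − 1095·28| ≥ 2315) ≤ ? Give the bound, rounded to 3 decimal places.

0.009

Var(S) = n·Var(X_i) = 1095·44 = 48180.
Chebyshev: P(|S − 1095·28| ≥ 2315) ≤ Var(S)/2315² = 48180/5359225 = 0.0090.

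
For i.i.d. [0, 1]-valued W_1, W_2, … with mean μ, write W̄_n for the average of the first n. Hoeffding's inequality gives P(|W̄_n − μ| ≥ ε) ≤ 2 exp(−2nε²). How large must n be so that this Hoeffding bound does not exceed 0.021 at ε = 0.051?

876

Require 2·exp(−2nε²) ≤ 0.021, i.e. 2nε² ≥ ln(2/0.021) = 4.556380.
So n ≥ 4.556380 / (2·0.051²) = 875.890.
The smallest integer n is 876.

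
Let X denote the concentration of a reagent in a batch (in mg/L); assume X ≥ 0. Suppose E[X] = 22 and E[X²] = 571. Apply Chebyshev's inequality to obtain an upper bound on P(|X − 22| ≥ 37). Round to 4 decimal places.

0.0636

Var(X) = E[X²] − (E[X])² = 571 − 484 = 87.
Chebyshev's inequality: P(|X − μ| ≥ t) ≤ Var(X)/t² = 87/1369 = 0.0636.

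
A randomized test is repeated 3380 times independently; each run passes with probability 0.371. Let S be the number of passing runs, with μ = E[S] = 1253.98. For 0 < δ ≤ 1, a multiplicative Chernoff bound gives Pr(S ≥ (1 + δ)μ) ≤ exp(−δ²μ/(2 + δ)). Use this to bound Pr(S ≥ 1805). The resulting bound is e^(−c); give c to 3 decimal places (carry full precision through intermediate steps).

Write 1805 = (1 + δ)μ, so δ = 1805/1253.98 − 1 = 0.4394169…
Then the exponent is δ²μ/(2 + δ) = (1805 − μ)² / (μ·(2 + δ)) = 99.256301.

99.256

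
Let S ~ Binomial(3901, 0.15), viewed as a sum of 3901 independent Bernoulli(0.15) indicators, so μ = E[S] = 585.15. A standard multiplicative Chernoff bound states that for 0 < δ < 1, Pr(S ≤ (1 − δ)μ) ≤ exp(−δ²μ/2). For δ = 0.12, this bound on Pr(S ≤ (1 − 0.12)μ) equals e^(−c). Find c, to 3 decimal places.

4.213

c = δ²μ/2 = 0.12²·585.15/2 = 4.2131.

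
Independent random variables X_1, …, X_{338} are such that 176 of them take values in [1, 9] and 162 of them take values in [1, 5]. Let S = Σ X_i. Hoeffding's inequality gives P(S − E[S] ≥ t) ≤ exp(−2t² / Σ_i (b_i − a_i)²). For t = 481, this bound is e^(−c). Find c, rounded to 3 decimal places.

Σ(b_i − a_i)² = 176·8² + 162·4² = 13856.
c = 2t² / 13856 = 2·481² / 13856 = 33.3951.

33.395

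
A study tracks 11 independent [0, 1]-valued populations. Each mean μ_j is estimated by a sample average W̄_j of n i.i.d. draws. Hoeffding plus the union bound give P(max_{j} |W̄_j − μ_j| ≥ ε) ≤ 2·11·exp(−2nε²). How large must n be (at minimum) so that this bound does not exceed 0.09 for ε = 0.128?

168

Need 2·11·exp(−2nε²) ≤ 0.09, i.e. exp(−2nε²) ≤ 0.09/22.
So 2nε² ≥ ln(22/0.09) = 5.498988.
Hence n ≥ 5.498988/(2·0.128²) = 167.816.
The smallest integer n is 168.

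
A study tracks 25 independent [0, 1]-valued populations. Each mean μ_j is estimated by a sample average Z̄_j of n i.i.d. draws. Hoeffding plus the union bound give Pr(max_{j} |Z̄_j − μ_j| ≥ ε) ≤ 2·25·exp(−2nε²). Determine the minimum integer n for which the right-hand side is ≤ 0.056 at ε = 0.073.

638

Need 2·25·exp(−2nε²) ≤ 0.056, i.e. exp(−2nε²) ≤ 0.056/50.
So 2nε² ≥ ln(50/0.056) = 6.794427.
Hence n ≥ 6.794427/(2·0.073²) = 637.495.
The smallest integer n is 638.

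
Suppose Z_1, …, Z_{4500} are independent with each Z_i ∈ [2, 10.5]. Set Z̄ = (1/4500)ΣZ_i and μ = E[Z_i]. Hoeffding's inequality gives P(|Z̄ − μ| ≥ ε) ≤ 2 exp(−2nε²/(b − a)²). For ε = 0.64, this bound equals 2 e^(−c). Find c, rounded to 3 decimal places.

51.023

c = 2nε²/(b − a)² = 2·4500·0.64² / 8.5² = 51.0228.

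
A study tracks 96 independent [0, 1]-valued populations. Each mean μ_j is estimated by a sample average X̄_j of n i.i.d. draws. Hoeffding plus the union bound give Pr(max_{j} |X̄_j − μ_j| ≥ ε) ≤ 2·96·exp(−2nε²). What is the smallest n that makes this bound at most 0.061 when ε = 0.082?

599

Need 2·96·exp(−2nε²) ≤ 0.061, i.e. exp(−2nε²) ≤ 0.061/192.
So 2nε² ≥ ln(192/0.061) = 8.054377.
Hence n ≥ 8.054377/(2·0.082²) = 598.927.
The smallest integer n is 599.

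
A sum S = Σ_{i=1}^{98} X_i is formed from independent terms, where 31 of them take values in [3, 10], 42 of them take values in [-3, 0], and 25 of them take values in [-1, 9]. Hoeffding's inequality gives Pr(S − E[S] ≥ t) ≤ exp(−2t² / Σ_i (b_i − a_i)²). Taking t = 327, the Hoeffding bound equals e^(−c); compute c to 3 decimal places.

Σ(b_i − a_i)² = 31·7² + 42·3² + 25·10² = 4397.
c = 2t² / 4397 = 2·327² / 4397 = 48.6373.

48.637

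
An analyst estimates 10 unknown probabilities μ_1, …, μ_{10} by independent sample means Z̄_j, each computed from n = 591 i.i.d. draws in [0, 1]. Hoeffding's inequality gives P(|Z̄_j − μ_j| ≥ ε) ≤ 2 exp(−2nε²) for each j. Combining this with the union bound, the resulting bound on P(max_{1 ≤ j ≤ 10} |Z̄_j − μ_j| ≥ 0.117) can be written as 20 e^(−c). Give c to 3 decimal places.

16.180

Union bound over the 10 events: P(max_{1 ≤ j ≤ 10} |Z̄_j − μ_j| ≥ 0.117) ≤ 10·2·exp(−2nε²) = 20 exp(−2·591·0.117²).
So c = 2·591·0.117² = 16.1804.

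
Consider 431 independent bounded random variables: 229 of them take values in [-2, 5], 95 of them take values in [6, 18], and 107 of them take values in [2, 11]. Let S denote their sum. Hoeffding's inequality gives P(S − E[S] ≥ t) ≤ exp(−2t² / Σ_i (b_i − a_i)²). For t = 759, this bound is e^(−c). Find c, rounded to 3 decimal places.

34.323

Σ(b_i − a_i)² = 229·7² + 95·12² + 107·9² = 33568.
c = 2t² / 33568 = 2·759² / 33568 = 34.3232.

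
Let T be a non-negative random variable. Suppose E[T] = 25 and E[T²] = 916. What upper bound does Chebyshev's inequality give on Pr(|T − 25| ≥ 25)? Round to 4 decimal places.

Var(T) = E[T²] − (E[T])² = 916 − 625 = 291.
Chebyshev's inequality: Pr(|T − μ| ≥ t) ≤ Var(T)/t² = 291/625 = 0.4656.

0.4656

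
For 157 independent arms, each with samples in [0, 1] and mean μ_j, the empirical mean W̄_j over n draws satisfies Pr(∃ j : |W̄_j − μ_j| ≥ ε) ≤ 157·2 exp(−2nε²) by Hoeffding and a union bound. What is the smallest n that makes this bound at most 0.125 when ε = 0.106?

349

Need 2·157·exp(−2nε²) ≤ 0.125, i.e. exp(−2nε²) ≤ 0.125/314.
So 2nε² ≥ ln(314/0.125) = 7.828835.
Hence n ≥ 7.828835/(2·0.106²) = 348.382.
The smallest integer n is 349.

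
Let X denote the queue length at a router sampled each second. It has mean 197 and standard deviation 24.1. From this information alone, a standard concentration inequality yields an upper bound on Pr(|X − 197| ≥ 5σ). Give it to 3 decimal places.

0.040

Mean and variance are known, so Chebyshev's inequality applies.
Chebyshev: Pr(|X − μ| ≥ t) ≤ Var(X)/t².
Var(X) = σ² = 24.1² = 580.81.
t = 5·24.1 = 120.5.
Bound = 580.81 / 14520.25 = 0.0400.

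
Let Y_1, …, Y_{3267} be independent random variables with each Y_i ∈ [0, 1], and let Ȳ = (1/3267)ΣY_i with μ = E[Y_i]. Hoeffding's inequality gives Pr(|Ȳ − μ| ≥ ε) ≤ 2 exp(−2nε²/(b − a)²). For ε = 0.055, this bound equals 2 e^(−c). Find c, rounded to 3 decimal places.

19.765

c = 2nε²/(b − a)² = 2·3267·0.055² / 1² = 19.7654.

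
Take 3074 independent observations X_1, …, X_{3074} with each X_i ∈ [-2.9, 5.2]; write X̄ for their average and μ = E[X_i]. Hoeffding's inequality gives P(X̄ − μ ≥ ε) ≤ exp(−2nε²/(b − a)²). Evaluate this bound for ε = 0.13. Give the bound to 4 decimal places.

Exponent: 2nε²/(b − a)² = 2·3074·0.13² / 8.1² = 1.58362.
Bound = exp(−1.58362) = 0.20523.

0.2052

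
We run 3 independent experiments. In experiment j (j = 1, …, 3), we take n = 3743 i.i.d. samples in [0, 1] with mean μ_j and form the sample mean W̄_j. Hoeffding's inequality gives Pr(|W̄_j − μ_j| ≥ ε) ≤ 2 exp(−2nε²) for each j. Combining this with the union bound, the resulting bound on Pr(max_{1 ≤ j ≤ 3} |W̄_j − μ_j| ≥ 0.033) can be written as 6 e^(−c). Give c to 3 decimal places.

8.152

Union bound over the 3 events: Pr(max_{1 ≤ j ≤ 3} |W̄_j − μ_j| ≥ 0.033) ≤ 3·2·exp(−2nε²) = 6 exp(−2·3743·0.033²).
So c = 2·3743·0.033² = 8.1523.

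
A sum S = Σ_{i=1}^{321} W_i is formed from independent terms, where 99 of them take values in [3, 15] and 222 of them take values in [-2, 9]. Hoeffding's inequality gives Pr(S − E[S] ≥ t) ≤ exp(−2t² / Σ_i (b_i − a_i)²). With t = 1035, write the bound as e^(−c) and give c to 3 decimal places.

52.105

Σ(b_i − a_i)² = 99·12² + 222·11² = 41118.
c = 2t² / 41118 = 2·1035² / 41118 = 52.1049.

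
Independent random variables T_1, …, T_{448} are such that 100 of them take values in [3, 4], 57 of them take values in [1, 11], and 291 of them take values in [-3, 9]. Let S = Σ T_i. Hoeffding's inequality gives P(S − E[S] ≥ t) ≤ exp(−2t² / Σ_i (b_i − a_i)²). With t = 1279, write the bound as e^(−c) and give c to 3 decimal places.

68.583

Σ(b_i − a_i)² = 100·1² + 57·10² + 291·12² = 47704.
c = 2t² / 47704 = 2·1279² / 47704 = 68.5830.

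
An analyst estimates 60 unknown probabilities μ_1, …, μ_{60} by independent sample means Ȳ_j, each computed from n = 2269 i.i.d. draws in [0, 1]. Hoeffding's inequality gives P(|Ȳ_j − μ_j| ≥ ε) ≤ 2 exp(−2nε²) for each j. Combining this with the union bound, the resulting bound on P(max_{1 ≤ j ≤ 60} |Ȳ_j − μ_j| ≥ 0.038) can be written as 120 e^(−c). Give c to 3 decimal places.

Union bound over the 60 events: P(max_{1 ≤ j ≤ 60} |Ȳ_j − μ_j| ≥ 0.038) ≤ 60·2·exp(−2nε²) = 120 exp(−2·2269·0.038²).
So c = 2·2269·0.038² = 6.5529.

6.553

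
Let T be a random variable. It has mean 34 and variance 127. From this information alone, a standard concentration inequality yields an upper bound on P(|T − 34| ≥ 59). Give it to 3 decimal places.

0.036

Mean and variance are known, so Chebyshev's inequality applies.
Chebyshev: P(|T − μ| ≥ t) ≤ Var(T)/t².
Bound = 127 / 3481 = 0.0365.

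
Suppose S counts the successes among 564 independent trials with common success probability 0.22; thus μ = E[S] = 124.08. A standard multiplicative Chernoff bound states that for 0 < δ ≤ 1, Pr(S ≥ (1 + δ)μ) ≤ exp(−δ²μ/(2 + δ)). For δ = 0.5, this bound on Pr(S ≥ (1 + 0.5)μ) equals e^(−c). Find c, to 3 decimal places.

12.408

c = δ²μ/(2 + δ) = 0.5²·124.08/(2 + 0.5) = 12.4080.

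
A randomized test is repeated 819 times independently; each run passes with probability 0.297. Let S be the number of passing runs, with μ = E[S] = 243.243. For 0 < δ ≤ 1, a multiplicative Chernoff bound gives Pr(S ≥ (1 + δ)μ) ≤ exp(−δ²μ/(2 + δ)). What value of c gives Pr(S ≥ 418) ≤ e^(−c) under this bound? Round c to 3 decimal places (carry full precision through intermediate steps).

46.186

Write 418 = (1 + δ)μ, so δ = 418/243.243 − 1 = 0.7184462…
Then the exponent is δ²μ/(2 + δ) = (418 − μ)² / (μ·(2 + δ)) = 46.185758.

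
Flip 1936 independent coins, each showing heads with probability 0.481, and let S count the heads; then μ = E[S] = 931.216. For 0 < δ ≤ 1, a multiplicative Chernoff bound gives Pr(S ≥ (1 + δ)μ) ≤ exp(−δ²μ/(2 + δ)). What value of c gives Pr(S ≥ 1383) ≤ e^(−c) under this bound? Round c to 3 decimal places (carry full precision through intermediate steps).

Write 1383 = (1 + δ)μ, so δ = 1383/931.216 − 1 = 0.4851549…
Then the exponent is δ²μ/(2 + δ) = (1383 − μ)² / (μ·(2 + δ)) = 88.197810.

88.198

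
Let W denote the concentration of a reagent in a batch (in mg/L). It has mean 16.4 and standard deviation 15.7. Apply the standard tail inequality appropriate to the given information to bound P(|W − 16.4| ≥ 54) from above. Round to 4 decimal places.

Mean and variance are known, so Chebyshev's inequality applies.
Chebyshev: P(|W − μ| ≥ t) ≤ Var(W)/t².
Var(W) = σ² = 15.7² = 246.49.
Bound = 246.49 / 2916 = 0.0845.

0.0845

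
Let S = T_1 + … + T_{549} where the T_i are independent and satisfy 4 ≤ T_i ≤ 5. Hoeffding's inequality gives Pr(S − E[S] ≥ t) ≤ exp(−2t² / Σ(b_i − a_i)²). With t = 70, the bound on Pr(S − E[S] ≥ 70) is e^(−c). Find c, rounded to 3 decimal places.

Σ(b_i − a_i)² = 549·(1)² = 549.
c = 2t²/549 = 2·70²/549 = 17.8506.

17.851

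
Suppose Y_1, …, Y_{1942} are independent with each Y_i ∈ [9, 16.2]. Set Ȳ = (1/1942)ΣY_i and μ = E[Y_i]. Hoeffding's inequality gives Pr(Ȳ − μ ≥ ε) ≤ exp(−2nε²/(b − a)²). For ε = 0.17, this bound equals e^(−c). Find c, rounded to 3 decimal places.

c = 2nε²/(b − a)² = 2·1942·0.17² / 7.2² = 2.1653.

2.165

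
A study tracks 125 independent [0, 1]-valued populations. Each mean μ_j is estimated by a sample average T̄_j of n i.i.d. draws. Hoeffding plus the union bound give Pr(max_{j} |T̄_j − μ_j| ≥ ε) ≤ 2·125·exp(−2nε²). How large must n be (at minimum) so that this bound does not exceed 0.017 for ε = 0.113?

376

Need 2·125·exp(−2nε²) ≤ 0.017, i.e. exp(−2nε²) ≤ 0.017/250.
So 2nε² ≥ ln(250/0.017) = 9.596003.
Hence n ≥ 9.596003/(2·0.113²) = 375.754.
The smallest integer n is 376.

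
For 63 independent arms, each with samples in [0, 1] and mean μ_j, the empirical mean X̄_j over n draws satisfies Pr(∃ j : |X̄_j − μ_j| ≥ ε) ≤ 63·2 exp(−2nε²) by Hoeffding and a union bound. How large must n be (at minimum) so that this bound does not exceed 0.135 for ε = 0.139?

177

Need 2·63·exp(−2nε²) ≤ 0.135, i.e. exp(−2nε²) ≤ 0.135/126.
So 2nε² ≥ ln(126/0.135) = 6.838762.
Hence n ≥ 6.838762/(2·0.139²) = 176.977.
The smallest integer n is 177.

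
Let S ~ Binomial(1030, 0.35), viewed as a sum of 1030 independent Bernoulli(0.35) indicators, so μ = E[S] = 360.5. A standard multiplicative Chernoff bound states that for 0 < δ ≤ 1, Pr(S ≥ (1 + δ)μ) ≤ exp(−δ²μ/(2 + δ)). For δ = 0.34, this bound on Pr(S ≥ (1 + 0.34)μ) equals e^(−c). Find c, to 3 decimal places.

c = δ²μ/(2 + δ) = 0.34²·360.5/(2 + 0.34) = 17.8093.

17.809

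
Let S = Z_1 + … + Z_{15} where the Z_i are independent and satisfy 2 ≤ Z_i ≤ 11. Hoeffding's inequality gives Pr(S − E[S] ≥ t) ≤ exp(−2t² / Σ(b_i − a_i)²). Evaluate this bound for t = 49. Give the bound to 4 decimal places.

0.0192

Σ(b_i − a_i)² = 15·(9)² = 1215.
Exponent = 2·49²/1215 = 3.9523.
Bound = exp(−3.9523) = 0.01921.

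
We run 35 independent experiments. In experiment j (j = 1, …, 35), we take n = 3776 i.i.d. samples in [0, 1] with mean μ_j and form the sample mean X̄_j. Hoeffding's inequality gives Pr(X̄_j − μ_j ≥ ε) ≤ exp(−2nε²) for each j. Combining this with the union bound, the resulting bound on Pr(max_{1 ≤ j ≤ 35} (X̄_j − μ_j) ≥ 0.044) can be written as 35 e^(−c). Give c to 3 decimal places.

Union bound over the 35 events: Pr(max_{1 ≤ j ≤ 35} (X̄_j − μ_j) ≥ 0.044) ≤ 35·exp(−2nε²) = 35 exp(−2·3776·0.044²).
So c = 2·3776·0.044² = 14.6207.

14.621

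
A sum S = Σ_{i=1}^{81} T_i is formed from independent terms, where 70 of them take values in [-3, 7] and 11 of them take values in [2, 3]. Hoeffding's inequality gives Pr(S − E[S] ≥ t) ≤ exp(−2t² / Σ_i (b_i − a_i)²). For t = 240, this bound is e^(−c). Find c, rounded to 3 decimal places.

16.431

Σ(b_i − a_i)² = 70·10² + 11·1² = 7011.
c = 2t² / 7011 = 2·240² / 7011 = 16.4313.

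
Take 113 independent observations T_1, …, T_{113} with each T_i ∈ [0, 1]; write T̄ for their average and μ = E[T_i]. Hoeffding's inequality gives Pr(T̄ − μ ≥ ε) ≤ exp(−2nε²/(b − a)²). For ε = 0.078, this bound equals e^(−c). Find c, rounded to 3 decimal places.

1.375

c = 2nε²/(b − a)² = 2·113·0.078² / 1² = 1.3750.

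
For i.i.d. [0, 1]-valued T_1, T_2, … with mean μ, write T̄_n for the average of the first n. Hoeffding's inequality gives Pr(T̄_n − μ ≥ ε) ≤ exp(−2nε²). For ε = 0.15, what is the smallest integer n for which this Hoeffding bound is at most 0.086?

Require exp(−2nε²) ≤ 0.086, i.e. 2nε² ≥ ln(1/0.086) = 2.453408.
So n ≥ 2.453408 / (2·0.15²) = 54.520.
The smallest integer n is 55.

55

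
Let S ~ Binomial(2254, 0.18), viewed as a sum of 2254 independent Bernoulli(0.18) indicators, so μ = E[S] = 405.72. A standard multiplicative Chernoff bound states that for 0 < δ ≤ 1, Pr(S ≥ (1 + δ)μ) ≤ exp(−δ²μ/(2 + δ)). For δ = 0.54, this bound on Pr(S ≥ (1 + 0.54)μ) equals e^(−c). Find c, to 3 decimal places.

c = δ²μ/(2 + δ) = 0.54²·405.72/(2 + 0.54) = 46.5779.

46.578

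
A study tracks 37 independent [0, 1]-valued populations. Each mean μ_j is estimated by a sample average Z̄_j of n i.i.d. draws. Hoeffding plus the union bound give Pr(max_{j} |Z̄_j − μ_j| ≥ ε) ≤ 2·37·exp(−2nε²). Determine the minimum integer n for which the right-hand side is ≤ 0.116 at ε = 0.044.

1668

Need 2·37·exp(−2nε²) ≤ 0.116, i.e. exp(−2nε²) ≤ 0.116/74.
So 2nε² ≥ ln(74/0.116) = 6.458230.
Hence n ≥ 6.458230/(2·0.044²) = 1667.931.
The smallest integer n is 1668.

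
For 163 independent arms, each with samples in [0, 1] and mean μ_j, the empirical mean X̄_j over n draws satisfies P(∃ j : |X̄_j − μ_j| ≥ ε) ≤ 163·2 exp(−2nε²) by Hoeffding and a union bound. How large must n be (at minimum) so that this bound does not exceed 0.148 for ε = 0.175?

Need 2·163·exp(−2nε²) ≤ 0.148, i.e. exp(−2nε²) ≤ 0.148/326.
So 2nε² ≥ ln(326/0.148) = 7.697440.
Hence n ≥ 7.697440/(2·0.175²) = 125.672.
The smallest integer n is 126.

126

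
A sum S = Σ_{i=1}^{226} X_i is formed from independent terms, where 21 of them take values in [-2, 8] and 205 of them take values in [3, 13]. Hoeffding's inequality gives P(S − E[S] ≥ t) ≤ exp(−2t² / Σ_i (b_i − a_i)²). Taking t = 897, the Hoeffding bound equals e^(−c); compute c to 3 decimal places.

Σ(b_i − a_i)² = 21·10² + 205·10² = 22600.
c = 2t² / 22600 = 2·897² / 22600 = 71.2043.

71.204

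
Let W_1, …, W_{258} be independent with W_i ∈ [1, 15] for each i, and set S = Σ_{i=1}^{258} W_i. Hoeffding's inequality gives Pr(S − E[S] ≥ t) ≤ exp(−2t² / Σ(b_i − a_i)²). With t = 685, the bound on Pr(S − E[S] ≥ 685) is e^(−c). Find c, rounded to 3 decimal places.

Σ(b_i − a_i)² = 258·(14)² = 50568.
c = 2t²/50568 = 2·685²/50568 = 18.5582.

18.558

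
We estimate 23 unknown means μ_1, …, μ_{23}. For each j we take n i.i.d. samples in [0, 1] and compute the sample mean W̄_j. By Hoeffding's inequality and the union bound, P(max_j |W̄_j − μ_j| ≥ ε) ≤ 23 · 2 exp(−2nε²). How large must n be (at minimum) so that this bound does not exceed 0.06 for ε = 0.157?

135

Need 2·23·exp(−2nε²) ≤ 0.06, i.e. exp(−2nε²) ≤ 0.06/46.
So 2nε² ≥ ln(46/0.06) = 6.642052.
Hence n ≥ 6.642052/(2·0.157²) = 134.733.
The smallest integer n is 135.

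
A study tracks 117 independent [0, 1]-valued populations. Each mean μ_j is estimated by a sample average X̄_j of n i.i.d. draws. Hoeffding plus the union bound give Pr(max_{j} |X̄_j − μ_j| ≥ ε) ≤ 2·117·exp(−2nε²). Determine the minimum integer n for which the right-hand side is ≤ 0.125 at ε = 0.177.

121

Need 2·117·exp(−2nε²) ≤ 0.125, i.e. exp(−2nε²) ≤ 0.125/234.
So 2nε² ≥ ln(234/0.125) = 7.534763.
Hence n ≥ 7.534763/(2·0.177²) = 120.252.
The smallest integer n is 121.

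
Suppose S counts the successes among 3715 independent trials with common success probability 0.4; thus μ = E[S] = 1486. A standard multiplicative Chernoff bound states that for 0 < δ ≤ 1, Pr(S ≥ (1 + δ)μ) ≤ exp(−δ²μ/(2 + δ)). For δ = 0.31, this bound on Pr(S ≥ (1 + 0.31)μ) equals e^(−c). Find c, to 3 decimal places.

c = δ²μ/(2 + δ) = 0.31²·1486/(2 + 0.31) = 61.8202.

61.820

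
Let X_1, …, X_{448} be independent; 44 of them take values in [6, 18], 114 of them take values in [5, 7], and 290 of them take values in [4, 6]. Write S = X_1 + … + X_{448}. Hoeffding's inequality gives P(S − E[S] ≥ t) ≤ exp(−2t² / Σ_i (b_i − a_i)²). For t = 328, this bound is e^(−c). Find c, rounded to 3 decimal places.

Σ(b_i − a_i)² = 44·12² + 114·2² + 290·2² = 7952.
c = 2t² / 7952 = 2·328² / 7952 = 27.0584.

27.058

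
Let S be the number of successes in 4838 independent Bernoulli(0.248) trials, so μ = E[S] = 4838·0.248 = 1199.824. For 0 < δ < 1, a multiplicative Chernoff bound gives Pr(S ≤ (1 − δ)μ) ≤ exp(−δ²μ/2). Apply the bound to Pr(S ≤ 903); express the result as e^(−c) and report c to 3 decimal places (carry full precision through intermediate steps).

36.716

Write 903 = (1 − δ)μ, so δ = 1 − 903/1199.824 = 0.2473896…
Then the exponent is δ²μ/2 = (μ − 903)²/(2μ) = 36.715588.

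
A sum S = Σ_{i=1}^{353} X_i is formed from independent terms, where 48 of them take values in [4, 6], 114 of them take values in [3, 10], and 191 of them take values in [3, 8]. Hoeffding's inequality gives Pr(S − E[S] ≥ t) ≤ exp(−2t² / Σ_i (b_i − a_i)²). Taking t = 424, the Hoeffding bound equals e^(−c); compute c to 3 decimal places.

34.071

Σ(b_i − a_i)² = 48·2² + 114·7² + 191·5² = 10553.
c = 2t² / 10553 = 2·424² / 10553 = 34.0711.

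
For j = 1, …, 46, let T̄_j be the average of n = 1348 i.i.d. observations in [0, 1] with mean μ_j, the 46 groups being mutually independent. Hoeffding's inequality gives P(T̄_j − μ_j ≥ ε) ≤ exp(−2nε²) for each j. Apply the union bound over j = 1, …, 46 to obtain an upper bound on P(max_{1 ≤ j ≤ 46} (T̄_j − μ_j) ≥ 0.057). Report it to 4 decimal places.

0.0072

Per-experiment Hoeffding bound: exp(−2·1348·0.057²) = exp(−8.75930) = 0.00015699.
Union bound over 46 events: 46·0.00015699 = 0.00722.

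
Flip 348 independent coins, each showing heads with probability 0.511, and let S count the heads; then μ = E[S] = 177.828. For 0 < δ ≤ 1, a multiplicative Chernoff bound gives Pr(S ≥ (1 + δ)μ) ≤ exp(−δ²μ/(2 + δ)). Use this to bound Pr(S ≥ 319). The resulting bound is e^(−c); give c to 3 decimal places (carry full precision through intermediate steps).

Write 319 = (1 + δ)μ, so δ = 319/177.828 − 1 = 0.7938682…
Then the exponent is δ²μ/(2 + δ) = (319 − μ)² / (μ·(2 + δ)) = 40.113548.

40.114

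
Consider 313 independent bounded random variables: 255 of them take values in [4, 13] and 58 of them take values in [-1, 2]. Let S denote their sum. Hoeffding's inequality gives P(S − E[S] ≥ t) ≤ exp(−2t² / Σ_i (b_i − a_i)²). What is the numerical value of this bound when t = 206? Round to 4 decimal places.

0.0182

Σ(b_i − a_i)² = 255·9² + 58·3² = 21177.
Exponent = 2·206² / 21177 = 4.00774.
Bound = exp(−4.00774) = 0.01817.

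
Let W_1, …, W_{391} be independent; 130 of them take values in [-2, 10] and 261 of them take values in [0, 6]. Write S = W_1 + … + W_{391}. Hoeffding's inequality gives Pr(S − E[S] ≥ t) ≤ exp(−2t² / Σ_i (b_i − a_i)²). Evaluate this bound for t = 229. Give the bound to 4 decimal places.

Σ(b_i − a_i)² = 130·12² + 261·6² = 28116.
Exponent = 2·229² / 28116 = 3.73033.
Bound = exp(−3.73033) = 0.02398.

0.0240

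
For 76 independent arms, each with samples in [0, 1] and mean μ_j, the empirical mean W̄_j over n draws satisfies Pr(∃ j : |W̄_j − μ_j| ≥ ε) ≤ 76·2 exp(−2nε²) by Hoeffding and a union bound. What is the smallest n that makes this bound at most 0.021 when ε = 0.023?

Need 2·76·exp(−2nε²) ≤ 0.021, i.e. exp(−2nε²) ≤ 0.021/152.
So 2nε² ≥ ln(152/0.021) = 8.887113.
Hence n ≥ 8.887113/(2·0.023²) = 8399.918.
The smallest integer n is 8400.

8400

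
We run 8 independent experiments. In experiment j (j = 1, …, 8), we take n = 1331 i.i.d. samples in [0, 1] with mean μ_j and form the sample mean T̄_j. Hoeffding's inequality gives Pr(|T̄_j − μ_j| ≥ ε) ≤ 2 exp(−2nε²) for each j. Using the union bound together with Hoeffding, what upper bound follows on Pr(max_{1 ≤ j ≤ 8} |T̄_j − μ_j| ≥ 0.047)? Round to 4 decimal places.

Per-experiment Hoeffding bound: 2·exp(−2·1331·0.047²) = 2·exp(−5.88036) = 0.0055876.
Union bound over 8 events: 8·0.0055876 = 0.04470.

0.0447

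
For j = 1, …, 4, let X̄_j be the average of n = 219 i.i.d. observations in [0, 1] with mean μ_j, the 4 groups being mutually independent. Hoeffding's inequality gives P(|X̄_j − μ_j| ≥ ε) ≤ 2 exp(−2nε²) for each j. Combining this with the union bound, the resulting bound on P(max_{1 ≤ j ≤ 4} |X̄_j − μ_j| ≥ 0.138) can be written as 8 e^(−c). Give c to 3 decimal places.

8.341

Union bound over the 4 events: P(max_{1 ≤ j ≤ 4} |X̄_j − μ_j| ≥ 0.138) ≤ 4·2·exp(−2nε²) = 8 exp(−2·219·0.138²).
So c = 2·219·0.138² = 8.3413.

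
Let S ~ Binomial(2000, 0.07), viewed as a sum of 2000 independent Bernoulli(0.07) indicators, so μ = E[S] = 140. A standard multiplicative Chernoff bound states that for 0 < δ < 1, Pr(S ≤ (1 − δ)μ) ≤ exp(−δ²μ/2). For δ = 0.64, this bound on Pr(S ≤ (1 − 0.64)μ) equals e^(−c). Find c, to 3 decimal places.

28.672

c = δ²μ/2 = 0.64²·140/2 = 28.6720.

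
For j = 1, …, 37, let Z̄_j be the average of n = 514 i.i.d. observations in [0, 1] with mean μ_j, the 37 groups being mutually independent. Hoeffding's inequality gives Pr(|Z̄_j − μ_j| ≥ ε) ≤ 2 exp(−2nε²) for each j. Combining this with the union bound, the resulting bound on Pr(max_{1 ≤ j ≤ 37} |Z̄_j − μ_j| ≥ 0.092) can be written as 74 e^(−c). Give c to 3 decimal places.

8.701

Union bound over the 37 events: Pr(max_{1 ≤ j ≤ 37} |Z̄_j − μ_j| ≥ 0.092) ≤ 37·2·exp(−2nε²) = 74 exp(−2·514·0.092²).
So c = 2·514·0.092² = 8.7010.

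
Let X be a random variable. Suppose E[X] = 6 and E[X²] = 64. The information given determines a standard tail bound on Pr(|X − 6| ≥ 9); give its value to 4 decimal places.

The first two moments determine the variance, so Chebyshev's inequality is the sharpest standard bound available.
Var(X) = E[X²] − (E[X])² = 64 − 36 = 28.
Chebyshev's inequality: Pr(|X − μ| ≥ t) ≤ Var(X)/t² = 28/81 = 0.3457.

0.3457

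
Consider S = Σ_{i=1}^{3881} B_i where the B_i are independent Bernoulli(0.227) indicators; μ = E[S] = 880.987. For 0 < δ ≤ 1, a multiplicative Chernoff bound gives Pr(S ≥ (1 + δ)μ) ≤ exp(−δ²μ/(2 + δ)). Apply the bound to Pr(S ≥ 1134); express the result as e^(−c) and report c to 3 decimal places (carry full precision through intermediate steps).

Write 1134 = (1 + δ)μ, so δ = 1134/880.987 − 1 = 0.2871927…
Then the exponent is δ²μ/(2 + δ) = (1134 − μ)² / (μ·(2 + δ)) = 31.769723.

31.770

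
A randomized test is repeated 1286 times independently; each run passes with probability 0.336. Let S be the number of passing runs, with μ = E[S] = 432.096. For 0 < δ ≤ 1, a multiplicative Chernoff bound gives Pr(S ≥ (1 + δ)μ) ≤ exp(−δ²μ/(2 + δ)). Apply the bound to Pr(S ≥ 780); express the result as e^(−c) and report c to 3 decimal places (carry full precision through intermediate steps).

99.858

Write 780 = (1 + δ)μ, so δ = 780/432.096 − 1 = 0.8051544…
Then the exponent is δ²μ/(2 + δ) = (780 − μ)² / (μ·(2 + δ)) = 99.857761.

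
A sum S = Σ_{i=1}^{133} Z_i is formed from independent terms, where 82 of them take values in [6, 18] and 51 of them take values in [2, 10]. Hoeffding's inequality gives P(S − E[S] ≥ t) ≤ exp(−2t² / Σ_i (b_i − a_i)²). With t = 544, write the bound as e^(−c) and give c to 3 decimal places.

Σ(b_i − a_i)² = 82·12² + 51·8² = 15072.
c = 2t² / 15072 = 2·544² / 15072 = 39.2696.

39.270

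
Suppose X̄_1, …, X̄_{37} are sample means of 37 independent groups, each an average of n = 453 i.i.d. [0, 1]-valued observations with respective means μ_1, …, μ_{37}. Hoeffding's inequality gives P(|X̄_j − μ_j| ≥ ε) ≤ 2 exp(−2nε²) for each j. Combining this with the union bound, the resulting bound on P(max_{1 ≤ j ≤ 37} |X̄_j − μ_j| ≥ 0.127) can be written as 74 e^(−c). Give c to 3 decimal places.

Union bound over the 37 events: P(max_{1 ≤ j ≤ 37} |X̄_j − μ_j| ≥ 0.127) ≤ 37·2·exp(−2nε²) = 74 exp(−2·453·0.127²).
So c = 2·453·0.127² = 14.6129.

14.613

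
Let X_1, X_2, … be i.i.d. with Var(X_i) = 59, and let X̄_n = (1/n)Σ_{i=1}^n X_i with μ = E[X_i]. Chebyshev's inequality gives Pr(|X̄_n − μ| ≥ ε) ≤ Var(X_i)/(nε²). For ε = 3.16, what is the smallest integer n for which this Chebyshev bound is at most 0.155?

Require 59/(n·3.16²) ≤ 0.155, i.e. n ≥ 59/(0.155·3.16²) = 38.119.
The smallest integer n is 39.

39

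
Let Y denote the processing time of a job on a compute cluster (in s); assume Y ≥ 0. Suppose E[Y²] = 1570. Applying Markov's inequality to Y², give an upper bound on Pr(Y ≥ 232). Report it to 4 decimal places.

Since Y ≥ 0, the event {Y ≥ 232} is the same as {Y² ≥ 53824}.
Markov's inequality applied to Y² gives Pr(Y² ≥ 53824) ≤ E[Y²]/53824 = 1570/53824 = 0.0292.

0.0292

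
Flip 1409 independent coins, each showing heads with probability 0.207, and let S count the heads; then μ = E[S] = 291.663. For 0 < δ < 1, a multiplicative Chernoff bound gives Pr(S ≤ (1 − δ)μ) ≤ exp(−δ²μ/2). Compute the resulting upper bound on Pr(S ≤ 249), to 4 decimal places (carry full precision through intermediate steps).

0.0441

Write 249 = (1 − δ)μ, so δ = 1 − 249/291.663 = 0.146275…
Then the exponent is δ²μ/2 = (μ − 249)²/(2μ) = 3.120265.
Bound = exp(−3.120265) = 0.04415.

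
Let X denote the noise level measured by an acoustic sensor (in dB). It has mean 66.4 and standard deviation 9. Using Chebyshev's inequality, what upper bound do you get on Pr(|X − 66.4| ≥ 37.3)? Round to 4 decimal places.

Chebyshev: Pr(|X − μ| ≥ t) ≤ Var(X)/t².
Var(X) = σ² = 9² = 81.
Bound = 81 / 1391.29 = 0.0582.

0.0582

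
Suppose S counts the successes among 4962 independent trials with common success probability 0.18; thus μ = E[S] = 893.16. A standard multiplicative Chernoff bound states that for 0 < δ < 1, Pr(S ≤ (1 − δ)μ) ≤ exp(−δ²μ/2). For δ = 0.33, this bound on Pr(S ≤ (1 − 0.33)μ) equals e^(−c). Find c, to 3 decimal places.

c = δ²μ/2 = 0.33²·893.16/2 = 48.6326.

48.633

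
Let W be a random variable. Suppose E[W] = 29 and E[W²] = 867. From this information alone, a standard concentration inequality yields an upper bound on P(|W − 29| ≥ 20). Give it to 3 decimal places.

The first two moments determine the variance, so Chebyshev's inequality is the sharpest standard bound available.
Var(W) = E[W²] − (E[W])² = 867 − 841 = 26.
Chebyshev's inequality: P(|W − μ| ≥ t) ≤ Var(W)/t² = 26/400 = 0.0650.

0.065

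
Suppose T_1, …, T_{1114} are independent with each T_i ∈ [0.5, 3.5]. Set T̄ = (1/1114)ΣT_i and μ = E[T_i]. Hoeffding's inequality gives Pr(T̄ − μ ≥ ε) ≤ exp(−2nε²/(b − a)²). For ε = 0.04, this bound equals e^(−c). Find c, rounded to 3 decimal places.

0.396

c = 2nε²/(b − a)² = 2·1114·0.04² / 3² = 0.3961.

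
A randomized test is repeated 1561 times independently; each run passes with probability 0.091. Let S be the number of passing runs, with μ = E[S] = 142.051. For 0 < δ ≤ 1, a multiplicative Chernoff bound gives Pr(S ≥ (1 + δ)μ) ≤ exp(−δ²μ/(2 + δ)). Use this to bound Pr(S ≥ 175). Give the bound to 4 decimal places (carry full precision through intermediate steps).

Write 175 = (1 + δ)μ, so δ = 175/142.051 − 1 = 0.2319519…
Then the exponent is δ²μ/(2 + δ) = (175 − μ)² / (μ·(2 + δ)) = 3.424170.
Bound = exp(−3.424170) = 0.03258.

0.0326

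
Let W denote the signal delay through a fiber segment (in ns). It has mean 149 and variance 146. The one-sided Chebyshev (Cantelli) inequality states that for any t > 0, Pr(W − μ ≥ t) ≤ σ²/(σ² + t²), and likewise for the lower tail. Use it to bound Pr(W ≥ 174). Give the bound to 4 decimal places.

Here σ² = 146 and t = 25, so σ² + t² = 771.
Cantelli's bound: 146/771 = 0.1894.

0.1894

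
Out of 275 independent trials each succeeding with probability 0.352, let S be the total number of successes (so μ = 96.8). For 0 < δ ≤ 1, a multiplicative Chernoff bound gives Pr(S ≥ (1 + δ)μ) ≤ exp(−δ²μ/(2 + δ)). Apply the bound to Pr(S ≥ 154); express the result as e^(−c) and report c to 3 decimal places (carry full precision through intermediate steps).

Write 154 = (1 + δ)μ, so δ = 154/96.8 − 1 = 0.5909091…
Then the exponent is δ²μ/(2 + δ) = (154 − μ)² / (μ·(2 + δ)) = 13.045614.

13.046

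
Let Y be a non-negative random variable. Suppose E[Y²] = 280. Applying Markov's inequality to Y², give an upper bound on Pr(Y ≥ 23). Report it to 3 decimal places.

0.529

Since Y ≥ 0, the event {Y ≥ 23} is the same as {Y² ≥ 529}.
Markov's inequality applied to Y² gives Pr(Y² ≥ 529) ≤ E[Y²]/529 = 280/529 = 0.5293.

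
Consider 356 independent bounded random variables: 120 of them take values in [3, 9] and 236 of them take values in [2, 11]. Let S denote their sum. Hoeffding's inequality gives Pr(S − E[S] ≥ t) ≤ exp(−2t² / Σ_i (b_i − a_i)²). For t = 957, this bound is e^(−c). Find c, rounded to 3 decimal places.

Σ(b_i − a_i)² = 120·6² + 236·9² = 23436.
c = 2t² / 23436 = 2·957² / 23436 = 78.1575.

78.157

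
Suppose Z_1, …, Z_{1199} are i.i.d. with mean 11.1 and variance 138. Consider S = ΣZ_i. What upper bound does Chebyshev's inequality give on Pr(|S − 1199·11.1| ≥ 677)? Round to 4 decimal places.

0.3610

Var(S) = n·Var(Z_i) = 1199·138 = 165462.
Chebyshev: Pr(|S − 1199·11.1| ≥ 677) ≤ Var(S)/677² = 165462/458329 = 0.3610.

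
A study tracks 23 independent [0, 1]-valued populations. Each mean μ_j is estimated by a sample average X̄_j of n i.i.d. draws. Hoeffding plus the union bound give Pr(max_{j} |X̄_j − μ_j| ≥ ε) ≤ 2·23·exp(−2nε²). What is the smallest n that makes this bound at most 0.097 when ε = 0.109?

260

Need 2·23·exp(−2nε²) ≤ 0.097, i.e. exp(−2nε²) ≤ 0.097/46.
So 2nε² ≥ ln(46/0.097) = 6.161686.
Hence n ≥ 6.161686/(2·0.109²) = 259.308.
The smallest integer n is 260.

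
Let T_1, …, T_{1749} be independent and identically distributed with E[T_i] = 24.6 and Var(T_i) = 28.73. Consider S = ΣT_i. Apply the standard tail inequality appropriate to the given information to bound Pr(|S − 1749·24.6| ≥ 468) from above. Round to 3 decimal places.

0.229

With mean and variance of each term known, Chebyshev's inequality bounds the deviation of the sum (or sample mean).
Var(S) = n·Var(T_i) = 1749·28.73 = 50248.77.
Chebyshev: Pr(|S − 1749·24.6| ≥ 468) ≤ Var(S)/468² = 50248.77/219024 = 0.2294.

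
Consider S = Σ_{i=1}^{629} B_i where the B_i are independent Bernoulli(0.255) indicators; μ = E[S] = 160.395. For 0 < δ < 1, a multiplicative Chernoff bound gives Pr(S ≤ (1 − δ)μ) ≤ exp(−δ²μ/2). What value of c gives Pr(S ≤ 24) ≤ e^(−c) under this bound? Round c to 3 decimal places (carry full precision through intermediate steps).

57.993

Write 24 = (1 − δ)μ, so δ = 1 − 24/160.395 = 0.8503694…
Then the exponent is δ²μ/2 = (μ − 24)²/(2μ) = 57.993067.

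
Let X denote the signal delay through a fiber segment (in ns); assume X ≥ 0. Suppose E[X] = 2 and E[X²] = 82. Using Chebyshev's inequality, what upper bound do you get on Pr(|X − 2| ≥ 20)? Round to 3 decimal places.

Var(X) = E[X²] − (E[X])² = 82 − 4 = 78.
Chebyshev's inequality: Pr(|X − μ| ≥ t) ≤ Var(X)/t² = 78/400 = 0.1950.

0.195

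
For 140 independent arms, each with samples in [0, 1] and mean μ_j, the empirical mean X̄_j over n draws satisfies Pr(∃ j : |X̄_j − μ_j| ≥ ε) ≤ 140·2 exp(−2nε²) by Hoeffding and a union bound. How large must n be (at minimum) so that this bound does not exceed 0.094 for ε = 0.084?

567

Need 2·140·exp(−2nε²) ≤ 0.094, i.e. exp(−2nε²) ≤ 0.094/280.
So 2nε² ≥ ln(280/0.094) = 7.999250.
Hence n ≥ 7.999250/(2·0.084²) = 566.840.
The smallest integer n is 567.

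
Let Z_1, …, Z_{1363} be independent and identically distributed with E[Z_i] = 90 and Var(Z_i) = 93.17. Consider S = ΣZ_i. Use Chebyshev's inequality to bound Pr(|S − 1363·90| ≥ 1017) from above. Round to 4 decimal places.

Var(S) = n·Var(Z_i) = 1363·93.17 = 126990.71.
Chebyshev: Pr(|S − 1363·90| ≥ 1017) ≤ Var(S)/1017² = 126990.71/1034289 = 0.1228.

0.1228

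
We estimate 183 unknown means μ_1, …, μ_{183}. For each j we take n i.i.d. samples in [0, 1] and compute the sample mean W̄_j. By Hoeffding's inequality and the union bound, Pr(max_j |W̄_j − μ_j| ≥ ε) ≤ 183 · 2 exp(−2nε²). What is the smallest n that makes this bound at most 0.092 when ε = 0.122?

279

Need 2·183·exp(−2nε²) ≤ 0.092, i.e. exp(−2nε²) ≤ 0.092/366.
So 2nε² ≥ ln(366/0.092) = 8.288600.
Hence n ≥ 8.288600/(2·0.122²) = 278.440.
The smallest integer n is 279.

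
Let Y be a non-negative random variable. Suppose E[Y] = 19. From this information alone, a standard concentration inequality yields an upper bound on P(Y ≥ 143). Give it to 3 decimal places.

Only the mean of a non-negative variable is known, so Markov's inequality is the applicable tail bound.
Markov's inequality: for a non-negative random variable, P(Y ≥ a) ≤ E[Y]/a.
Here E[Y] = 19 and a = 143, so the bound is 19/143 = 0.1329.

0.133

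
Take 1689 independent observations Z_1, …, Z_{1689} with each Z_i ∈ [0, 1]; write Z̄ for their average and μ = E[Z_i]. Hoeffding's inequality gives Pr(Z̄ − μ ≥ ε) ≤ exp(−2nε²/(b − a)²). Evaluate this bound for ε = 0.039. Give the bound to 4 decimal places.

0.0059

Exponent: 2nε²/(b − a)² = 2·1689·0.039² / 1² = 5.13794.
Bound = exp(−5.13794) = 0.00587.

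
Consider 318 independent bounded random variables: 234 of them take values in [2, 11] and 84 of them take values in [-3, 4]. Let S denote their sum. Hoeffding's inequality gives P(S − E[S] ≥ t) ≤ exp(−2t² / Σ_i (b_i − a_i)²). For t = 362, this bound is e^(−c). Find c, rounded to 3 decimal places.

Σ(b_i − a_i)² = 234·9² + 84·7² = 23070.
c = 2t² / 23070 = 2·362² / 23070 = 11.3606.

11.361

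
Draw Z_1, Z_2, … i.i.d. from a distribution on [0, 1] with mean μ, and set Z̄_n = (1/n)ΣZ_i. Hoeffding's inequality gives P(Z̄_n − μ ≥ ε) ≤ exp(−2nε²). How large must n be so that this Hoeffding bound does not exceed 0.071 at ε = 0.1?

Require exp(−2nε²) ≤ 0.071, i.e. 2nε² ≥ ln(1/0.071) = 2.645075.
So n ≥ 2.645075 / (2·0.1²) = 132.254.
The smallest integer n is 133.

133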